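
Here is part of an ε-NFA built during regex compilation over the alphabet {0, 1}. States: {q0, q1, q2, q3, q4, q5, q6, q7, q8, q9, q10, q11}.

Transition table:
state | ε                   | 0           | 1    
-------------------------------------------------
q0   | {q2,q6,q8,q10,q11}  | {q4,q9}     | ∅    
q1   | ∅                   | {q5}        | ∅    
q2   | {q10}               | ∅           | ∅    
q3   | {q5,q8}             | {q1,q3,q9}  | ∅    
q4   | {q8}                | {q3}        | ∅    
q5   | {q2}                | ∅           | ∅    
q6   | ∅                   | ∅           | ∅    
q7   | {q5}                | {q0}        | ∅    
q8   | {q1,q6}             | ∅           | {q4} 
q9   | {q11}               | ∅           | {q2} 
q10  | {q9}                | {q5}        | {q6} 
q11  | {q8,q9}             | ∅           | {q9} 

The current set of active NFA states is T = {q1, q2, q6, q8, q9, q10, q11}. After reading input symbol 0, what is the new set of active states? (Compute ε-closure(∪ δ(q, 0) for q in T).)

q1 on 0 → {q5}.
q10 on 0 → {q5}.
No 0-transition from q2, q6, q8, q9, q11.
Union after reading 0: {q5}.
Now take the ε-closure:
From q5 via ε: add q2.
From q2 via ε: add q10.
From q10 via ε: add q9.
From q9 via ε: add q11.
From q11 via ε: add q8.
From q8 via ε: add q1, q6.
No new states can be added; the closed set is {q1, q2, q5, q6, q8, q9, q10, q11}.

{q1, q2, q5, q6, q8, q9, q10, q11}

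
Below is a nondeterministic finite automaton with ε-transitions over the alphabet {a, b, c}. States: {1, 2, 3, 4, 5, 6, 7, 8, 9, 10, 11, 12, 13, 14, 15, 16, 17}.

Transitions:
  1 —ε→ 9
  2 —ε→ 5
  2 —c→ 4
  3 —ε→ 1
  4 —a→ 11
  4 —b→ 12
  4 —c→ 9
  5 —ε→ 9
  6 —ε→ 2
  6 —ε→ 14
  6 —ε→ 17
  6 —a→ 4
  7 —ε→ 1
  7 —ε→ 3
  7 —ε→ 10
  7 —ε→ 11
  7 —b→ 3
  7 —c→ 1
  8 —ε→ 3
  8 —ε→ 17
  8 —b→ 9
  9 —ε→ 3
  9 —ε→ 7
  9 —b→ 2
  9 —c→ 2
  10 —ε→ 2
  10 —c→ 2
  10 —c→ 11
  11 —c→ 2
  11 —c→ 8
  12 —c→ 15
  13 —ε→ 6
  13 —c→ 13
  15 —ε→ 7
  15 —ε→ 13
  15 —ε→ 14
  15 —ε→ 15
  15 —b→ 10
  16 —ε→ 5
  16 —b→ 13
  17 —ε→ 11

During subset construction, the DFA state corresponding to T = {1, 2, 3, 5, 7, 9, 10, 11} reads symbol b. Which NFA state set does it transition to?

7 on b → {3}.
9 on b → {2}.
No b-transition from 1, 2, 3, 5, 10, 11.
Union after reading b: {2, 3}.
Now take the ε-closure:
From 2 via ε: add 5.
From 3 via ε: add 1.
From 1 via ε: add 9.
From 9 via ε: add 7.
From 7 via ε: add 10, 11.
No new states can be added; the closed set is {1, 2, 3, 5, 7, 9, 10, 11}.

{1, 2, 3, 5, 7, 9, 10, 11}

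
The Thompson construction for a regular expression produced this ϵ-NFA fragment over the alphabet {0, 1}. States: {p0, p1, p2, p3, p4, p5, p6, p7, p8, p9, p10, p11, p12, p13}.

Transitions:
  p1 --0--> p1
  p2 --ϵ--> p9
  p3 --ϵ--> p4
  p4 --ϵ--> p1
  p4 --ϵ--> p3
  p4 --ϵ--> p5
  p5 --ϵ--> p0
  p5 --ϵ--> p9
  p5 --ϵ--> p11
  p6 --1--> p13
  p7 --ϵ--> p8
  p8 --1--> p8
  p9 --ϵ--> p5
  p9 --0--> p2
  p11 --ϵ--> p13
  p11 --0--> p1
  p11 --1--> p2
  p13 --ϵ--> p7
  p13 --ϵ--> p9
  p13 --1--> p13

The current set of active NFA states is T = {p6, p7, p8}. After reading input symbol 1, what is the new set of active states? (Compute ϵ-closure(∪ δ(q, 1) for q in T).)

p6 on 1 → {p13}.
p8 on 1 → {p8}.
No 1-transition from p7.
Union after reading 1: {p8, p13}.
Now take the ϵ-closure:
From p13 via ϵ: add p7, p9.
From p9 via ϵ: add p5.
From p5 via ϵ: add p0, p11.
No new states can be added; the closed set is {p0, p5, p7, p8, p9, p11, p13}.

{p0, p5, p7, p8, p9, p11, p13}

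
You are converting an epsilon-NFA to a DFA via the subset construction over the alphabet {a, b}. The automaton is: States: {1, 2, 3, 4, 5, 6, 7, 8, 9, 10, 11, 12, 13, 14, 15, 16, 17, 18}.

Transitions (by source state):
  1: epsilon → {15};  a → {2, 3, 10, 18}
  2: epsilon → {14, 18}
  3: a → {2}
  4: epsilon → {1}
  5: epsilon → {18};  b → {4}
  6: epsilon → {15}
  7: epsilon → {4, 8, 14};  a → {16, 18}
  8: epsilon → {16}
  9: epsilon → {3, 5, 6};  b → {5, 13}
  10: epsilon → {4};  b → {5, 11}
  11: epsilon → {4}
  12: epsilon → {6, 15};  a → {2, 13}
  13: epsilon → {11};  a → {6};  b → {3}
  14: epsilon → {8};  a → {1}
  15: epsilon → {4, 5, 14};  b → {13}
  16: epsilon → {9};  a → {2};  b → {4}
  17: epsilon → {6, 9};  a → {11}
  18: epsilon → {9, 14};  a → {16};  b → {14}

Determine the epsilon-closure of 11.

Start with {11}.
From 11 via epsilon: add 4.
From 4 via epsilon: add 1.
From 1 via epsilon: add 15.
From 15 via epsilon: add 5, 14.
From 5 via epsilon: add 18.
From 14 via epsilon: add 8.
From 8 via epsilon: add 16.
From 18 via epsilon: add 9.
From 9 via epsilon: add 3, 6.
No new states can be added; the closed set is {1, 3, 4, 5, 6, 8, 9, 11, 14, 15, 16, 18}.

{1, 3, 4, 5, 6, 8, 9, 11, 14, 15, 16, 18}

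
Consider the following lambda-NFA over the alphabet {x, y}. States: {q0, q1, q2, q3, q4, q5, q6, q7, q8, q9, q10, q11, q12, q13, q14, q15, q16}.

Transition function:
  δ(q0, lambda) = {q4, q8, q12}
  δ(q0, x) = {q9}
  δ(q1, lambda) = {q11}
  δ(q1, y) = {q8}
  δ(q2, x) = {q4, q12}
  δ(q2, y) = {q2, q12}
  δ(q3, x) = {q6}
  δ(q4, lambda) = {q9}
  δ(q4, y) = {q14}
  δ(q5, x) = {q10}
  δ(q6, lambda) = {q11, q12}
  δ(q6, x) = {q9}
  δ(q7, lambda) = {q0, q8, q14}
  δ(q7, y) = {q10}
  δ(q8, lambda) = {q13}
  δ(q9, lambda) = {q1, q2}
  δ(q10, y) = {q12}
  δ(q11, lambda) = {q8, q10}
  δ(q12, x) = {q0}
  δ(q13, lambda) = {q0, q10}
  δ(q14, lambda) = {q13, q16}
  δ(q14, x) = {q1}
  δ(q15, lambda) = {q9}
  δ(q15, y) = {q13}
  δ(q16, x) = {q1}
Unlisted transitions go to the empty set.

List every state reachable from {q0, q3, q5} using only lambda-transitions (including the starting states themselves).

{q0, q1, q2, q3, q4, q5, q8, q9, q10, q11, q12, q13}

Start with {q0, q3, q5}.
From q0 via lambda: add q4, q8, q12.
From q4 via lambda: add q9.
From q8 via lambda: add q13.
From q9 via lambda: add q1, q2.
From q13 via lambda: add q10.
From q1 via lambda: add q11.
No new states can be added; the closed set is {q0, q1, q2, q3, q4, q5, q8, q9, q10, q11, q12, q13}.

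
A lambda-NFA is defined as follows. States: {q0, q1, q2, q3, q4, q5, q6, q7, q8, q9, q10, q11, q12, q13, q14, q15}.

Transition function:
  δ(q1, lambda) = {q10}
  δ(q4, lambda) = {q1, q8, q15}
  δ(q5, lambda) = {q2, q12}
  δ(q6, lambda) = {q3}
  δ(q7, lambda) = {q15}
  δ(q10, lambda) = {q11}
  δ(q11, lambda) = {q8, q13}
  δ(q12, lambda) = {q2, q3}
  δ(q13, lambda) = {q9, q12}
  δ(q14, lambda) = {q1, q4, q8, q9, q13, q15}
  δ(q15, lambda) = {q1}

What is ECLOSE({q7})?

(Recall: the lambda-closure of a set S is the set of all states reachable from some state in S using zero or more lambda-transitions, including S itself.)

{q1, q2, q3, q7, q8, q9, q10, q11, q12, q13, q15}

Start with {q7}.
From q7 via lambda: add q15.
From q15 via lambda: add q1.
From q1 via lambda: add q10.
From q10 via lambda: add q11.
From q11 via lambda: add q8, q13.
From q13 via lambda: add q9, q12.
From q12 via lambda: add q2, q3.
No new states can be added; the closed set is {q1, q2, q3, q7, q8, q9, q10, q11, q12, q13, q15}.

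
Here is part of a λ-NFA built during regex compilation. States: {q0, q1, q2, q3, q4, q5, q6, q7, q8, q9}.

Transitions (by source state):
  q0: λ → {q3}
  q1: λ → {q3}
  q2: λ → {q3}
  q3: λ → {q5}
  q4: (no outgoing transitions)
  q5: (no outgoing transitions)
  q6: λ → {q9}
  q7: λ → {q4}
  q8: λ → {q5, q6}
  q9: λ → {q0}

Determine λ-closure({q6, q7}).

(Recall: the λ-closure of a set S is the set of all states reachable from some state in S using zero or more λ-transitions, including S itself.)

Start with {q6, q7}.
From q6 via λ: add q9.
From q7 via λ: add q4.
From q9 via λ: add q0.
From q0 via λ: add q3.
From q3 via λ: add q5.
No new states can be added; the closed set is {q0, q3, q4, q5, q6, q7, q9}.

{q0, q3, q4, q5, q6, q7, q9}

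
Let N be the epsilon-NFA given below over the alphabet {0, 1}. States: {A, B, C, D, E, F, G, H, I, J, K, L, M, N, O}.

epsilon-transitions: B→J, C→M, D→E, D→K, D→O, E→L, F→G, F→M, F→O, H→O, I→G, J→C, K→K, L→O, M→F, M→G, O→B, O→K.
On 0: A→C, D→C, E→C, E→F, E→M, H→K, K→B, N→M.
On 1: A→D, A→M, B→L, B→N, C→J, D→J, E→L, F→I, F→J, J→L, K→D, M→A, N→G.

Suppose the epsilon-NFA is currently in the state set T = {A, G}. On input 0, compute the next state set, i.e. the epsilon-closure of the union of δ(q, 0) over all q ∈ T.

A on 0 → {C}.
No 0-transition from G.
Union after reading 0: {C}.
Now take the epsilon-closure:
From C via epsilon: add M.
From M via epsilon: add F, G.
From F via epsilon: add O.
From O via epsilon: add B, K.
From B via epsilon: add J.
No new states can be added; the closed set is {B, C, F, G, J, K, M, O}.

{B, C, F, G, J, K, M, O}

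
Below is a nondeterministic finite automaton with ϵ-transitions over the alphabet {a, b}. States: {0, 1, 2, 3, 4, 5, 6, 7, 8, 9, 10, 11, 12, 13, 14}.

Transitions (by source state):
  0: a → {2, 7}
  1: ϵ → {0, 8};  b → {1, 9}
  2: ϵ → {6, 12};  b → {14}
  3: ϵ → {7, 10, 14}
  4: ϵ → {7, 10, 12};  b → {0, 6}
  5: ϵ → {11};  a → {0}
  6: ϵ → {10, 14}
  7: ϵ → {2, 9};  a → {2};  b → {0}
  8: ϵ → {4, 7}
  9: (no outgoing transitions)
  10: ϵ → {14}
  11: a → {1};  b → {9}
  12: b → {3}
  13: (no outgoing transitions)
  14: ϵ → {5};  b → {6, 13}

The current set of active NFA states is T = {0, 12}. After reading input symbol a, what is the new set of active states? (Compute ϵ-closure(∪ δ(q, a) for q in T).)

0 on a → {2, 7}.
No a-transition from 12.
Union after reading a: {2, 7}.
Now take the ϵ-closure:
From 2 via ϵ: add 6, 12.
From 7 via ϵ: add 9.
From 6 via ϵ: add 10, 14.
From 14 via ϵ: add 5.
From 5 via ϵ: add 11.
No new states can be added; the closed set is {2, 5, 6, 7, 9, 10, 11, 12, 14}.

{2, 5, 6, 7, 9, 10, 11, 12, 14}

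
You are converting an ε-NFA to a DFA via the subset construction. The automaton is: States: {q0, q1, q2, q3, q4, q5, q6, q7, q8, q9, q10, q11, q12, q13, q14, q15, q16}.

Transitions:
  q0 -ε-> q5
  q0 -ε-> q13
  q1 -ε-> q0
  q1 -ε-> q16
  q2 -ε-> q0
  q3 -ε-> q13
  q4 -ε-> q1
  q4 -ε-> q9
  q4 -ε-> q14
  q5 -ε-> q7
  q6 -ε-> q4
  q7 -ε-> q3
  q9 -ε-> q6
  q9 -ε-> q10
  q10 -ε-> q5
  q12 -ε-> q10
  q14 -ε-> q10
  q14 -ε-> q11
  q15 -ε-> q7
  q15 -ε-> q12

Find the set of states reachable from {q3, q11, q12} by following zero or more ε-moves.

Start with {q3, q11, q12}.
From q3 via ε: add q13.
From q12 via ε: add q10.
From q10 via ε: add q5.
From q5 via ε: add q7.
No new states can be added; the closed set is {q3, q5, q7, q10, q11, q12, q13}.

{q3, q5, q7, q10, q11, q12, q13}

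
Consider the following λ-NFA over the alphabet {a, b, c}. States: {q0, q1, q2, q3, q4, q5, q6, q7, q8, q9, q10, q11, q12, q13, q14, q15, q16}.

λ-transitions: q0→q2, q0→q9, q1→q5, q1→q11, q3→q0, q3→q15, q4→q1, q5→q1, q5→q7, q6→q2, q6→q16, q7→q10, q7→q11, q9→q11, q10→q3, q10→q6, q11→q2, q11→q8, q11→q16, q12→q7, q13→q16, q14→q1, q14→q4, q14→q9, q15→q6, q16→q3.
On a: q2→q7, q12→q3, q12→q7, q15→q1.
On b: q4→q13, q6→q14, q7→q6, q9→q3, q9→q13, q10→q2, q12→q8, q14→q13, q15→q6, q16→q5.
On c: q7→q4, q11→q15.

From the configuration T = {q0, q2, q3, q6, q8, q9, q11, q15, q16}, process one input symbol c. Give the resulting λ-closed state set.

{q0, q2, q3, q6, q8, q9, q11, q15, q16}

q11 on c → {q15}.
No c-transition from q0, q2, q3, q6, q8, q9, q15, q16.
Union after reading c: {q15}.
Now take the λ-closure:
From q15 via λ: add q6.
From q6 via λ: add q2, q16.
From q16 via λ: add q3.
From q3 via λ: add q0.
From q0 via λ: add q9.
From q9 via λ: add q11.
From q11 via λ: add q8.
No new states can be added; the closed set is {q0, q2, q3, q6, q8, q9, q11, q15, q16}.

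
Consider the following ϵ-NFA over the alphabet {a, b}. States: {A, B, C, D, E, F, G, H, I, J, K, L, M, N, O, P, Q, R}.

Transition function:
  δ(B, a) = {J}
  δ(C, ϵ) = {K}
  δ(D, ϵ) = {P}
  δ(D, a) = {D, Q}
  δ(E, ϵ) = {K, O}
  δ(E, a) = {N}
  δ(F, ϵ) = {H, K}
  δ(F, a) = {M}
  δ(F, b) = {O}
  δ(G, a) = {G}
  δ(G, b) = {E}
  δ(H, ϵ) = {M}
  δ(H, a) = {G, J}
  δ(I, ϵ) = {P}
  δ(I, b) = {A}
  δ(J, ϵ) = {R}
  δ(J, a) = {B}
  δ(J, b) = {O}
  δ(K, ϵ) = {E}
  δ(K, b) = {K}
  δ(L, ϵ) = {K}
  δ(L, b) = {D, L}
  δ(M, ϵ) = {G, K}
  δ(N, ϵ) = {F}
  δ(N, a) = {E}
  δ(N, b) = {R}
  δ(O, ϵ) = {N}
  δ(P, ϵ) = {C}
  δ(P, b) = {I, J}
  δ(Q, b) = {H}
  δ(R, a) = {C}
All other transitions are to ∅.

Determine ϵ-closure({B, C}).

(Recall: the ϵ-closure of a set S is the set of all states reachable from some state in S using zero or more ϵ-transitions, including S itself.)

{B, C, E, F, G, H, K, M, N, O}

Start with {B, C}.
From C via ϵ: add K.
From K via ϵ: add E.
From E via ϵ: add O.
From O via ϵ: add N.
From N via ϵ: add F.
From F via ϵ: add H.
From H via ϵ: add M.
From M via ϵ: add G.
No new states can be added; the closed set is {B, C, E, F, G, H, K, M, N, O}.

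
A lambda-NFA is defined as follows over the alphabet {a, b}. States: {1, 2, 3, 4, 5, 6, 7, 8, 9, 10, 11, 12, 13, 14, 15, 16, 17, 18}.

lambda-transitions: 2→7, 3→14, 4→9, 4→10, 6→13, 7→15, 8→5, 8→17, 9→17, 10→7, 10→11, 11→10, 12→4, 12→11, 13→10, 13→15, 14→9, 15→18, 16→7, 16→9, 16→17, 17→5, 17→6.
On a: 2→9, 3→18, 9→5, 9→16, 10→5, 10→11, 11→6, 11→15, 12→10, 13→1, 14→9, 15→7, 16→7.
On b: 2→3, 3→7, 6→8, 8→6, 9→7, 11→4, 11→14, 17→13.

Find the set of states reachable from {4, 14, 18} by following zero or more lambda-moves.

{4, 5, 6, 7, 9, 10, 11, 13, 14, 15, 17, 18}

Start with {4, 14, 18}.
From 4 via lambda: add 9, 10.
From 9 via lambda: add 17.
From 10 via lambda: add 7, 11.
From 7 via lambda: add 15.
From 17 via lambda: add 5, 6.
From 6 via lambda: add 13.
No new states can be added; the closed set is {4, 5, 6, 7, 9, 10, 11, 13, 14, 15, 17, 18}.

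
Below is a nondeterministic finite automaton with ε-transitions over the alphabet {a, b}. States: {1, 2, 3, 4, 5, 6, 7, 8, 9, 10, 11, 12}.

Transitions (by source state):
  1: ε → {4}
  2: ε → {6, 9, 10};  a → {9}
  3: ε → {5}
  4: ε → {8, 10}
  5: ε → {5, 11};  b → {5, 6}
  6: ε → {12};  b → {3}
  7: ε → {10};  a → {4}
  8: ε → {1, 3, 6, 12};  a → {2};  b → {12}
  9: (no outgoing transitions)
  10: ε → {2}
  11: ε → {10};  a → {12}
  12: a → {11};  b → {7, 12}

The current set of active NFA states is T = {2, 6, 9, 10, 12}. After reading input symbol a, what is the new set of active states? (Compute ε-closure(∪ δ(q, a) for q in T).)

{2, 6, 9, 10, 11, 12}

2 on a → {9}.
12 on a → {11}.
No a-transition from 6, 9, 10.
Union after reading a: {9, 11}.
Now take the ε-closure:
From 11 via ε: add 10.
From 10 via ε: add 2.
From 2 via ε: add 6.
From 6 via ε: add 12.
No new states can be added; the closed set is {2, 6, 9, 10, 11, 12}.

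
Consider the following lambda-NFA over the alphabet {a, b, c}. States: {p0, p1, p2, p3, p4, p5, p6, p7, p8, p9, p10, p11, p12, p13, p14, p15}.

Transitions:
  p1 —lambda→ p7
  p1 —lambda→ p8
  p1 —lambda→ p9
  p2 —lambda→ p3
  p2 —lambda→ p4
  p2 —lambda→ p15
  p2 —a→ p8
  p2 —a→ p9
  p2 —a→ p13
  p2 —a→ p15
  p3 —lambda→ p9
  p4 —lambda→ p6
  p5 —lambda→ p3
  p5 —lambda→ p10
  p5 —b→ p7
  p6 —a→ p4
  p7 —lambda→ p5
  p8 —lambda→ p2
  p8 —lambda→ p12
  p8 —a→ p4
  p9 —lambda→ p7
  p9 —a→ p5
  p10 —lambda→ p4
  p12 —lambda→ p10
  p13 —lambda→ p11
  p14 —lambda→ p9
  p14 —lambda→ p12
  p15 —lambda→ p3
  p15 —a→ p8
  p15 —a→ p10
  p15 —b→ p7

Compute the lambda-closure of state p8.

Start with {p8}.
From p8 via lambda: add p2, p12.
From p2 via lambda: add p3, p4, p15.
From p12 via lambda: add p10.
From p3 via lambda: add p9.
From p4 via lambda: add p6.
From p9 via lambda: add p7.
From p7 via lambda: add p5.
No new states can be added; the closed set is {p2, p3, p4, p5, p6, p7, p8, p9, p10, p12, p15}.

{p2, p3, p4, p5, p6, p7, p8, p9, p10, p12, p15}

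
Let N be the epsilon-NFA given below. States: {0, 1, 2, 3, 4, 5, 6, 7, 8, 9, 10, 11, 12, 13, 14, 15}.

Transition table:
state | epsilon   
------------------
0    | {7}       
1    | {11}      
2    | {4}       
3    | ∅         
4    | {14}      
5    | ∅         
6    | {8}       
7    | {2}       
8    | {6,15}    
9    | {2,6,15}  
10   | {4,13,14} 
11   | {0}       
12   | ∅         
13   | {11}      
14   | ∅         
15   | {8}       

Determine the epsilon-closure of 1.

Start with {1}.
From 1 via epsilon: add 11.
From 11 via epsilon: add 0.
From 0 via epsilon: add 7.
From 7 via epsilon: add 2.
From 2 via epsilon: add 4.
From 4 via epsilon: add 14.
No new states can be added; the closed set is {0, 1, 2, 4, 7, 11, 14}.

{0, 1, 2, 4, 7, 11, 14}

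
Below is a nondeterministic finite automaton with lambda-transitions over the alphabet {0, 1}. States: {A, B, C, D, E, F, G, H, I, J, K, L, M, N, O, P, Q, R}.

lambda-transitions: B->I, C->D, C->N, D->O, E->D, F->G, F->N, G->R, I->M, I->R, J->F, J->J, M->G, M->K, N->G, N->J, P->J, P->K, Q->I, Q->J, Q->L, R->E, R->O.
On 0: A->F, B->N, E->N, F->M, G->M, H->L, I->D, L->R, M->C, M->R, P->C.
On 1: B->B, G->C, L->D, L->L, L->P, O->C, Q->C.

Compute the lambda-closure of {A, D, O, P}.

{A, D, E, F, G, J, K, N, O, P, R}

Start with {A, D, O, P}.
From P via lambda: add J, K.
From J via lambda: add F.
From F via lambda: add G, N.
From G via lambda: add R.
From R via lambda: add E.
No new states can be added; the closed set is {A, D, E, F, G, J, K, N, O, P, R}.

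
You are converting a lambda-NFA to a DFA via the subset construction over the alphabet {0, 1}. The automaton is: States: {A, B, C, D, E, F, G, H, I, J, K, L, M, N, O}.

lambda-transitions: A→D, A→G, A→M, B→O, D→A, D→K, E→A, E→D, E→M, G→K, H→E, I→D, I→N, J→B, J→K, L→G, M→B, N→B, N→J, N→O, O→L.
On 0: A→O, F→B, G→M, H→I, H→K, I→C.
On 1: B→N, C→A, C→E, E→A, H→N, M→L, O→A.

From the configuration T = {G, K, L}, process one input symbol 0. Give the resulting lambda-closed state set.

G on 0 → {M}.
No 0-transition from K, L.
Union after reading 0: {M}.
Now take the lambda-closure:
From M via lambda: add B.
From B via lambda: add O.
From O via lambda: add L.
From L via lambda: add G.
From G via lambda: add K.
No new states can be added; the closed set is {B, G, K, L, M, O}.

{B, G, K, L, M, O}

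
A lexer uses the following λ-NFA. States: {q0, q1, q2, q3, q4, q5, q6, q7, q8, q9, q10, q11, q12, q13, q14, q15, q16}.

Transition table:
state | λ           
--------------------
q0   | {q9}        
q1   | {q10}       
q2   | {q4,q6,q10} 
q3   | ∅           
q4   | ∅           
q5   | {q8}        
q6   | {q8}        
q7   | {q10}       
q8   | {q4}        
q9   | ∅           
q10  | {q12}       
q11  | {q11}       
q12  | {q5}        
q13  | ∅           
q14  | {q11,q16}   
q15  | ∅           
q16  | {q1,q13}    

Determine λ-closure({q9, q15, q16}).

Start with {q9, q15, q16}.
From q16 via λ: add q1, q13.
From q1 via λ: add q10.
From q10 via λ: add q12.
From q12 via λ: add q5.
From q5 via λ: add q8.
From q8 via λ: add q4.
No new states can be added; the closed set is {q1, q4, q5, q8, q9, q10, q12, q13, q15, q16}.

{q1, q4, q5, q8, q9, q10, q12, q13, q15, q16}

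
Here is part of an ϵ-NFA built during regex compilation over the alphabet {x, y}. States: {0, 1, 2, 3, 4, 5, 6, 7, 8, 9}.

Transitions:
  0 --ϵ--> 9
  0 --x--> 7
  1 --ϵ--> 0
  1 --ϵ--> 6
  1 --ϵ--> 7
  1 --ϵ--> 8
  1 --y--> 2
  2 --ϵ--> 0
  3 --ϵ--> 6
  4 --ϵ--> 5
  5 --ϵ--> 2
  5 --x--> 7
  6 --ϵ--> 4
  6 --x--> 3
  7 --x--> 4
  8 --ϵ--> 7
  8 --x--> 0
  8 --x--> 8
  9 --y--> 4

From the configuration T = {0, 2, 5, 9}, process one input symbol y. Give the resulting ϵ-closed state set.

9 on y → {4}.
No y-transition from 0, 2, 5.
Union after reading y: {4}.
Now take the ϵ-closure:
From 4 via ϵ: add 5.
From 5 via ϵ: add 2.
From 2 via ϵ: add 0.
From 0 via ϵ: add 9.
No new states can be added; the closed set is {0, 2, 4, 5, 9}.

{0, 2, 4, 5, 9}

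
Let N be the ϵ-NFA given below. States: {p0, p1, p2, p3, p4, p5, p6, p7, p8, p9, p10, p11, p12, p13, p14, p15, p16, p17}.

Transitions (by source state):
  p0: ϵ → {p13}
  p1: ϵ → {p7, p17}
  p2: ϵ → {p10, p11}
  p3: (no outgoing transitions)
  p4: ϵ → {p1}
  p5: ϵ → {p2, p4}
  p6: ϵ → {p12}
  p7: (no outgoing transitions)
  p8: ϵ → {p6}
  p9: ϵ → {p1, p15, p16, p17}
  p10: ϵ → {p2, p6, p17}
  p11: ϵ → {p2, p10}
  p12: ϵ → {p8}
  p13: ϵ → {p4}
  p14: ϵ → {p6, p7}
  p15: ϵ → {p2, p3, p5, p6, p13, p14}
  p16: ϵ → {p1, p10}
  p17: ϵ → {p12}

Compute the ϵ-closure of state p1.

Start with {p1}.
From p1 via ϵ: add p7, p17.
From p17 via ϵ: add p12.
From p12 via ϵ: add p8.
From p8 via ϵ: add p6.
No new states can be added; the closed set is {p1, p6, p7, p8, p12, p17}.

{p1, p6, p7, p8, p12, p17}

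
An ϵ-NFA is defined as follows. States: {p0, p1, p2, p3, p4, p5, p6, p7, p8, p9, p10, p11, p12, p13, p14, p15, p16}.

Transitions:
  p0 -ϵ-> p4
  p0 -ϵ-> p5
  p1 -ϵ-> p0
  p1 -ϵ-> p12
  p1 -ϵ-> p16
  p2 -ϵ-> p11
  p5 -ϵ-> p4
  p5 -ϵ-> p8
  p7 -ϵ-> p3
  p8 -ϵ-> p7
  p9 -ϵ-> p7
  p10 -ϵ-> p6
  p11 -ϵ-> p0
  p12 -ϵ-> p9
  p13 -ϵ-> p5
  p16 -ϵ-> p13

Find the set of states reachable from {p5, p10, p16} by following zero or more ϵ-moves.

Start with {p5, p10, p16}.
From p5 via ϵ: add p4, p8.
From p10 via ϵ: add p6.
From p16 via ϵ: add p13.
From p8 via ϵ: add p7.
From p7 via ϵ: add p3.
No new states can be added; the closed set is {p3, p4, p5, p6, p7, p8, p10, p13, p16}.

{p3, p4, p5, p6, p7, p8, p10, p13, p16}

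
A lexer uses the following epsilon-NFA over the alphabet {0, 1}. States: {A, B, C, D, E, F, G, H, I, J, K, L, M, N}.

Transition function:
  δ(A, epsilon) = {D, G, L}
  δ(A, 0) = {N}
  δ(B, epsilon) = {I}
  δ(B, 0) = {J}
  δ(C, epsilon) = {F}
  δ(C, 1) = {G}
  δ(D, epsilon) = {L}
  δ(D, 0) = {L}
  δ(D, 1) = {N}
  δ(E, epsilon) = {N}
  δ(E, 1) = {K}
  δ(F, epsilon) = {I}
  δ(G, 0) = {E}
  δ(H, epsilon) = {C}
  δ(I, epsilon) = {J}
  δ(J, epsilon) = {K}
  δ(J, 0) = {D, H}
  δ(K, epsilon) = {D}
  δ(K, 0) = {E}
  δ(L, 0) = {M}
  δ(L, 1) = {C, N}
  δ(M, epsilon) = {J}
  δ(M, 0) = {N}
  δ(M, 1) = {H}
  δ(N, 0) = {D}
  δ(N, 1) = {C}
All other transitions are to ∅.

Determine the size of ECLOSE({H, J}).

8

Start with {H, J}.
From H via epsilon: add C.
From J via epsilon: add K.
From C via epsilon: add F.
From K via epsilon: add D.
From D via epsilon: add L.
From F via epsilon: add I.
epsilon-closure = {C, D, F, H, I, J, K, L}, which has 8 states.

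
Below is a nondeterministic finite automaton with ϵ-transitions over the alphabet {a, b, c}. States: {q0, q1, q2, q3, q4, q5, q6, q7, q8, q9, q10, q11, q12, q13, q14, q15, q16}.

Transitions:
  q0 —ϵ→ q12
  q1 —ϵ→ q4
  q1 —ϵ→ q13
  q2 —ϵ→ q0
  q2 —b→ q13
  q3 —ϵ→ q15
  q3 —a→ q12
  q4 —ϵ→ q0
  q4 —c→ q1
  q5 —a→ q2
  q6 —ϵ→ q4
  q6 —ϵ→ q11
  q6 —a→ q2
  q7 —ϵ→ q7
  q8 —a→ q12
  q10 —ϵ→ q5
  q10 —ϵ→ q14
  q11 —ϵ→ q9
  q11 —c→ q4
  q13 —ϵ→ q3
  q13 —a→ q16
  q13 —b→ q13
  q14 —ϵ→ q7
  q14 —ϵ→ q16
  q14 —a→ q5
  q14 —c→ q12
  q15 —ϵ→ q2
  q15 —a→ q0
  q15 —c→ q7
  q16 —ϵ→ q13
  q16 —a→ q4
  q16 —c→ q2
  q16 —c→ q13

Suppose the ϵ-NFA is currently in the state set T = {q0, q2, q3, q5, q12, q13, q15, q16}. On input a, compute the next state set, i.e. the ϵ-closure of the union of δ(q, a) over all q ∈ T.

q3 on a → {q12}.
q5 on a → {q2}.
q13 on a → {q16}.
q15 on a → {q0}.
q16 on a → {q4}.
No a-transition from q0, q2, q12.
Union after reading a: {q0, q2, q4, q12, q16}.
Now take the ϵ-closure:
From q16 via ϵ: add q13.
From q13 via ϵ: add q3.
From q3 via ϵ: add q15.
No new states can be added; the closed set is {q0, q2, q3, q4, q12, q13, q15, q16}.

{q0, q2, q3, q4, q12, q13, q15, q16}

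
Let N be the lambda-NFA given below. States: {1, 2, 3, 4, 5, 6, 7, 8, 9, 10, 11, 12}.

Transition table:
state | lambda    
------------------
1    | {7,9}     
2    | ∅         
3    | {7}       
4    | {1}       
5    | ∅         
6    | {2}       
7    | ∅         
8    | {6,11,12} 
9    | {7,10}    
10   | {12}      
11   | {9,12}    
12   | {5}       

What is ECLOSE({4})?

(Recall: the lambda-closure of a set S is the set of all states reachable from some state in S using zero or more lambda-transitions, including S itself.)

Start with {4}.
From 4 via lambda: add 1.
From 1 via lambda: add 7, 9.
From 9 via lambda: add 10.
From 10 via lambda: add 12.
From 12 via lambda: add 5.
No new states can be added; the closed set is {1, 4, 5, 7, 9, 10, 12}.

{1, 4, 5, 7, 9, 10, 12}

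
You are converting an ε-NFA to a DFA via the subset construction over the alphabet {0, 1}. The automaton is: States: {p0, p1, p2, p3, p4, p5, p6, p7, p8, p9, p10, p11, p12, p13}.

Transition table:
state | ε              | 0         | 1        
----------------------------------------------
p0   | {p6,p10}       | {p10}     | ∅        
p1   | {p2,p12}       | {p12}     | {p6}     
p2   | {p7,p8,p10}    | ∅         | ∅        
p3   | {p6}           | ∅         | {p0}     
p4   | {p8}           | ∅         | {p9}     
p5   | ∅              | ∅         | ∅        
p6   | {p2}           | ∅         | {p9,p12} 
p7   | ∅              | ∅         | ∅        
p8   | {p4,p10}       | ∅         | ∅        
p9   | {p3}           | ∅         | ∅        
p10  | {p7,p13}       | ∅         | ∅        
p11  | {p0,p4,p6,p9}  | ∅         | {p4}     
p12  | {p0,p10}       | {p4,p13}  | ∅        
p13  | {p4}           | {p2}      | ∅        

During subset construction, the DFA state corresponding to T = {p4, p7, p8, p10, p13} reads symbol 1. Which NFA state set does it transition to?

p4 on 1 → {p9}.
No 1-transition from p7, p8, p10, p13.
Union after reading 1: {p9}.
Now take the ε-closure:
From p9 via ε: add p3.
From p3 via ε: add p6.
From p6 via ε: add p2.
From p2 via ε: add p7, p8, p10.
From p8 via ε: add p4.
From p10 via ε: add p13.
No new states can be added; the closed set is {p2, p3, p4, p6, p7, p8, p9, p10, p13}.

{p2, p3, p4, p6, p7, p8, p9, p10, p13}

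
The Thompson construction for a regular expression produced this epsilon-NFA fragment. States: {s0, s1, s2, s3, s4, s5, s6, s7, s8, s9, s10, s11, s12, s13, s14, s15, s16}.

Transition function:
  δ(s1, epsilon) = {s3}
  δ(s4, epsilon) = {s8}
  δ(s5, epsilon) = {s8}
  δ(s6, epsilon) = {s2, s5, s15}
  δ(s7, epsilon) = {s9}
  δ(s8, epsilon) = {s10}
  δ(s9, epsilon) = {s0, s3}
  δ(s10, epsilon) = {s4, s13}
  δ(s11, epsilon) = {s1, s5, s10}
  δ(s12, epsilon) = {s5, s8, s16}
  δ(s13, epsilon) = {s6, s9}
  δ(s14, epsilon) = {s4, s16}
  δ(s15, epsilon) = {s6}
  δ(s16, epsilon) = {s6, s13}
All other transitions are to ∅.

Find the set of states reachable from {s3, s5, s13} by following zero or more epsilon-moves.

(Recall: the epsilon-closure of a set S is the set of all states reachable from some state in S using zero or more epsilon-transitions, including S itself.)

{s0, s2, s3, s4, s5, s6, s8, s9, s10, s13, s15}

Start with {s3, s5, s13}.
From s5 via epsilon: add s8.
From s13 via epsilon: add s6, s9.
From s6 via epsilon: add s2, s15.
From s8 via epsilon: add s10.
From s9 via epsilon: add s0.
From s10 via epsilon: add s4.
No new states can be added; the closed set is {s0, s2, s3, s4, s5, s6, s8, s9, s10, s13, s15}.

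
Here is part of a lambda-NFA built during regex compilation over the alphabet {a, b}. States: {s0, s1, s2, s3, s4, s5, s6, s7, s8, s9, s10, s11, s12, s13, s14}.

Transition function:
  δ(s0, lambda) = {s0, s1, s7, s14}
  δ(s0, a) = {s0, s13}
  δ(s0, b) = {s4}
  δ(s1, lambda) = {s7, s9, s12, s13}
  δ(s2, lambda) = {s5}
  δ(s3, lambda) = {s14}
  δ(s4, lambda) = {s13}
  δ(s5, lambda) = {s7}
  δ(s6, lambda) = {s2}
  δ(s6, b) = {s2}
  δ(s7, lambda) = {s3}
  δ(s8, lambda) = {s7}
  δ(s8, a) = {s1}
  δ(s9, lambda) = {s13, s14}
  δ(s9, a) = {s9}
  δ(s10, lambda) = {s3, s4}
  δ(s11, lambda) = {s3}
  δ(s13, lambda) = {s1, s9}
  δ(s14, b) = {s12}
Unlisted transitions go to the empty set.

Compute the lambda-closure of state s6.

Start with {s6}.
From s6 via lambda: add s2.
From s2 via lambda: add s5.
From s5 via lambda: add s7.
From s7 via lambda: add s3.
From s3 via lambda: add s14.
No new states can be added; the closed set is {s2, s3, s5, s6, s7, s14}.

{s2, s3, s5, s6, s7, s14}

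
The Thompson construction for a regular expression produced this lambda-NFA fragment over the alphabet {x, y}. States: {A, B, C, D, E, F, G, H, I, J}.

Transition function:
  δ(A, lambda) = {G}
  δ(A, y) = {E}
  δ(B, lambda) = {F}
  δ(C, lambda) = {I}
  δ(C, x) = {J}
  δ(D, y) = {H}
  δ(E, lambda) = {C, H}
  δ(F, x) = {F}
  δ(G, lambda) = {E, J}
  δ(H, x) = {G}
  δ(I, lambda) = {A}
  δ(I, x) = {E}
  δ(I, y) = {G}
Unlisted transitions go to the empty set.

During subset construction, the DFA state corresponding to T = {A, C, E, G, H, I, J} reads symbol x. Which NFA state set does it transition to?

C on x → {J}.
H on x → {G}.
I on x → {E}.
No x-transition from A, E, G, J.
Union after reading x: {E, G, J}.
Now take the lambda-closure:
From E via lambda: add C, H.
From C via lambda: add I.
From I via lambda: add A.
No new states can be added; the closed set is {A, C, E, G, H, I, J}.

{A, C, E, G, H, I, J}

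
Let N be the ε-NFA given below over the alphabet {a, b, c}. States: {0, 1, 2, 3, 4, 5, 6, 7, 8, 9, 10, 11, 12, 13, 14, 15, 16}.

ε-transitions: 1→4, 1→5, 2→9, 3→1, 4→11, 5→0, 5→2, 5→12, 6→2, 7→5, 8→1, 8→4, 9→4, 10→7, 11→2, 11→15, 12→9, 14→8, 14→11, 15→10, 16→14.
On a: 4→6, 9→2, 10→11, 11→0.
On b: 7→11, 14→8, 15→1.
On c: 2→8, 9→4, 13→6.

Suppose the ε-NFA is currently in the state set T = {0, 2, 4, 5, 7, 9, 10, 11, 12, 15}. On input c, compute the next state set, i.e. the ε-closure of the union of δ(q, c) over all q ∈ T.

2 on c → {8}.
9 on c → {4}.
No c-transition from 0, 4, 5, 7, 10, 11, 12, 15.
Union after reading c: {4, 8}.
Now take the ε-closure:
From 4 via ε: add 11.
From 8 via ε: add 1.
From 1 via ε: add 5.
From 11 via ε: add 2, 15.
From 2 via ε: add 9.
From 5 via ε: add 0, 12.
From 15 via ε: add 10.
From 10 via ε: add 7.
No new states can be added; the closed set is {0, 1, 2, 4, 5, 7, 8, 9, 10, 11, 12, 15}.

{0, 1, 2, 4, 5, 7, 8, 9, 10, 11, 12, 15}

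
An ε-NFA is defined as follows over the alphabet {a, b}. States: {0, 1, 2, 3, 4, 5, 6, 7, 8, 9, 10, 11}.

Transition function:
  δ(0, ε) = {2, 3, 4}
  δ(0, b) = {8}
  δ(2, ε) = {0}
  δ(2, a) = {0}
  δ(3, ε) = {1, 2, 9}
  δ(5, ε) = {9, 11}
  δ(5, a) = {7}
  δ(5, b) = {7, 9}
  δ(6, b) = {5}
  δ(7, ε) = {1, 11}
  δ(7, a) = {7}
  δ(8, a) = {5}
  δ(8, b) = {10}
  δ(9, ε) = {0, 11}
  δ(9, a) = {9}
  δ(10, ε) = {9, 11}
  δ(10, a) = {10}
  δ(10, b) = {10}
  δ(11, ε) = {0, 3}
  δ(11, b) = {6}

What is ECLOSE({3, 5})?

{0, 1, 2, 3, 4, 5, 9, 11}

Start with {3, 5}.
From 3 via ε: add 1, 2, 9.
From 5 via ε: add 11.
From 2 via ε: add 0.
From 0 via ε: add 4.
No new states can be added; the closed set is {0, 1, 2, 3, 4, 5, 9, 11}.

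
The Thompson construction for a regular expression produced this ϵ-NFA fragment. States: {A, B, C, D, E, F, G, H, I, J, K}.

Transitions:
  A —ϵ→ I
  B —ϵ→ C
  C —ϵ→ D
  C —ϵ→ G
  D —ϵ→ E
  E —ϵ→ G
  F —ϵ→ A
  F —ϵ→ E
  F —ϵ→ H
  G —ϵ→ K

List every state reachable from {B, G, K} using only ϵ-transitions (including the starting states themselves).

{B, C, D, E, G, K}

Start with {B, G, K}.
From B via ϵ: add C.
From C via ϵ: add D.
From D via ϵ: add E.
No new states can be added; the closed set is {B, C, D, E, G, K}.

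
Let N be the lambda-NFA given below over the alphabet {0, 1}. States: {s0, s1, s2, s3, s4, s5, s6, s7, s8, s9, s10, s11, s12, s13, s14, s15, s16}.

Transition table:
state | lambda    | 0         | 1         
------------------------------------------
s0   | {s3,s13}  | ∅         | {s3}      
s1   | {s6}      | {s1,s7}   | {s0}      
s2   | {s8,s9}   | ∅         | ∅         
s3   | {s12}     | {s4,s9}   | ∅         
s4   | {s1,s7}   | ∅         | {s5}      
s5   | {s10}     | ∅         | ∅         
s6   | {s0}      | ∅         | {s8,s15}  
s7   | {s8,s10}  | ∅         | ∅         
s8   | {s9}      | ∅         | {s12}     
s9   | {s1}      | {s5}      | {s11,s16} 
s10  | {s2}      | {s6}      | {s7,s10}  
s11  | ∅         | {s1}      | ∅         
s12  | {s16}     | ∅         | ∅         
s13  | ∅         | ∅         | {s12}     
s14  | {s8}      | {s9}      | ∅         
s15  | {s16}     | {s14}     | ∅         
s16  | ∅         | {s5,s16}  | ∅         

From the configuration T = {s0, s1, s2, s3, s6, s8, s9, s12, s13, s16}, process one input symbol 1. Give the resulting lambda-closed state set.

s0 on 1 → {s3}.
s1 on 1 → {s0}.
s6 on 1 → {s8, s15}.
s8 on 1 → {s12}.
s9 on 1 → {s11, s16}.
s13 on 1 → {s12}.
No 1-transition from s2, s3, s12, s16.
Union after reading 1: {s0, s3, s8, s11, s12, s15, s16}.
Now take the lambda-closure:
From s0 via lambda: add s13.
From s8 via lambda: add s9.
From s9 via lambda: add s1.
From s1 via lambda: add s6.
No new states can be added; the closed set is {s0, s1, s3, s6, s8, s9, s11, s12, s13, s15, s16}.

{s0, s1, s3, s6, s8, s9, s11, s12, s13, s15, s16}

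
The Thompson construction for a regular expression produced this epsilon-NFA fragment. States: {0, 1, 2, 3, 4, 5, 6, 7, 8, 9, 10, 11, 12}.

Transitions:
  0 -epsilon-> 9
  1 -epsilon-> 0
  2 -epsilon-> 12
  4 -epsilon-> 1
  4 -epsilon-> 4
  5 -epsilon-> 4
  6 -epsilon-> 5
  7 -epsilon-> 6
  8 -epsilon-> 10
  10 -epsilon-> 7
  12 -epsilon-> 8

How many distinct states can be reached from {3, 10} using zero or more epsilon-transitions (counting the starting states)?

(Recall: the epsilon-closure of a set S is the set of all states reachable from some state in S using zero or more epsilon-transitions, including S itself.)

Start with {3, 10}.
From 10 via epsilon: add 7.
From 7 via epsilon: add 6.
From 6 via epsilon: add 5.
From 5 via epsilon: add 4.
From 4 via epsilon: add 1.
From 1 via epsilon: add 0.
From 0 via epsilon: add 9.
epsilon-closure = {0, 1, 3, 4, 5, 6, 7, 9, 10}, which has 9 states.

9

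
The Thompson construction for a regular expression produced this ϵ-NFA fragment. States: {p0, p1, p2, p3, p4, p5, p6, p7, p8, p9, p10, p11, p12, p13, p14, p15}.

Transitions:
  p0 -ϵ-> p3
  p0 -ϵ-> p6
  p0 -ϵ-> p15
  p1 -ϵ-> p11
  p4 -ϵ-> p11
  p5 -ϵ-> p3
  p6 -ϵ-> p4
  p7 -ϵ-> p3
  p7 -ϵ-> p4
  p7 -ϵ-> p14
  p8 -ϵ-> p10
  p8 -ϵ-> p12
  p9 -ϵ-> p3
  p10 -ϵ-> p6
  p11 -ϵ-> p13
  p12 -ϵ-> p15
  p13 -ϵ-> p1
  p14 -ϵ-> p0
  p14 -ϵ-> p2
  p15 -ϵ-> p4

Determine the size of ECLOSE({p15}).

Start with {p15}.
From p15 via ϵ: add p4.
From p4 via ϵ: add p11.
From p11 via ϵ: add p13.
From p13 via ϵ: add p1.
ϵ-closure = {p1, p4, p11, p13, p15}, which has 5 states.

5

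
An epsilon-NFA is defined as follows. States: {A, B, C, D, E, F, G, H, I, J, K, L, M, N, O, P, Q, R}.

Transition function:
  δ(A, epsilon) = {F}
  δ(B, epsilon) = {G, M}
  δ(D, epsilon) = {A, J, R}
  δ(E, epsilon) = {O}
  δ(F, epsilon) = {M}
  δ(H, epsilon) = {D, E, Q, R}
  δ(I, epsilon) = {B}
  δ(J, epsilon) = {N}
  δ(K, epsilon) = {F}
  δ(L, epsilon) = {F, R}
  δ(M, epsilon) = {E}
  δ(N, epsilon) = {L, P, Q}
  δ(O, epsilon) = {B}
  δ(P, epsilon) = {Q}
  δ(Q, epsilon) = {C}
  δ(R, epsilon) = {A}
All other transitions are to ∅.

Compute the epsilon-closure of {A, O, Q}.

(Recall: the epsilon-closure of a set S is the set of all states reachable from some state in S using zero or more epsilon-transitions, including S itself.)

{A, B, C, E, F, G, M, O, Q}

Start with {A, O, Q}.
From A via epsilon: add F.
From O via epsilon: add B.
From Q via epsilon: add C.
From B via epsilon: add G, M.
From M via epsilon: add E.
No new states can be added; the closed set is {A, B, C, E, F, G, M, O, Q}.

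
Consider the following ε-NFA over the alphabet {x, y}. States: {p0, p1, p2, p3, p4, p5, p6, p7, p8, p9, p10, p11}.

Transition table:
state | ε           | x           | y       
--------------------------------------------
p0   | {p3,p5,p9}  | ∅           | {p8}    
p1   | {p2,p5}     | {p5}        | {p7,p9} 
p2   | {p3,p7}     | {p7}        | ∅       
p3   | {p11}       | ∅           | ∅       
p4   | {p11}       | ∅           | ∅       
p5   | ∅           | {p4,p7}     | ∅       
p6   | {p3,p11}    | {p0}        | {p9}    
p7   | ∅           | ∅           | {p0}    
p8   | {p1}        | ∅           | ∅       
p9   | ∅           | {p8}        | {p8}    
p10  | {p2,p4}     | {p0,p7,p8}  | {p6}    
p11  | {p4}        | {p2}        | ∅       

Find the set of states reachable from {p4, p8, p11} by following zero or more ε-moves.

Start with {p4, p8, p11}.
From p8 via ε: add p1.
From p1 via ε: add p2, p5.
From p2 via ε: add p3, p7.
No new states can be added; the closed set is {p1, p2, p3, p4, p5, p7, p8, p11}.

{p1, p2, p3, p4, p5, p7, p8, p11}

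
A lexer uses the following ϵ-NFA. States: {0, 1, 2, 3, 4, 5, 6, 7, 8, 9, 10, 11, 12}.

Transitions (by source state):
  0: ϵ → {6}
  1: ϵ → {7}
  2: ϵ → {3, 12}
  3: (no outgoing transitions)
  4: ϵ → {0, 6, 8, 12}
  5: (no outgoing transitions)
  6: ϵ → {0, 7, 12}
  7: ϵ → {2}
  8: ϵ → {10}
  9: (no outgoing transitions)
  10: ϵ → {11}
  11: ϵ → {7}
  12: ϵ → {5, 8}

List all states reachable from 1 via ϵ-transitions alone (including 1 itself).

{1, 2, 3, 5, 7, 8, 10, 11, 12}

Start with {1}.
From 1 via ϵ: add 7.
From 7 via ϵ: add 2.
From 2 via ϵ: add 3, 12.
From 12 via ϵ: add 5, 8.
From 8 via ϵ: add 10.
From 10 via ϵ: add 11.
No new states can be added; the closed set is {1, 2, 3, 5, 7, 8, 10, 11, 12}.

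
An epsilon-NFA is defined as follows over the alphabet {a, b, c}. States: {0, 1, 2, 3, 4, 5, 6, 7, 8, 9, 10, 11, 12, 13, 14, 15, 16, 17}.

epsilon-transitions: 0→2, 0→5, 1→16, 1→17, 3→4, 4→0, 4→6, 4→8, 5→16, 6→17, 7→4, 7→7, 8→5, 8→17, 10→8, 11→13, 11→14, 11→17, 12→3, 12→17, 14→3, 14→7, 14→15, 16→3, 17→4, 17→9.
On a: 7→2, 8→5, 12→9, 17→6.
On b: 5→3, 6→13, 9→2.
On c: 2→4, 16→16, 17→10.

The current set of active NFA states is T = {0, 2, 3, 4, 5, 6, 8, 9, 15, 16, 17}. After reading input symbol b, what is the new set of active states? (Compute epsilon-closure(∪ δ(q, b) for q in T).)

5 on b → {3}.
6 on b → {13}.
9 on b → {2}.
No b-transition from 0, 2, 3, 4, 8, 15, 16, 17.
Union after reading b: {2, 3, 13}.
Now take the epsilon-closure:
From 3 via epsilon: add 4.
From 4 via epsilon: add 0, 6, 8.
From 0 via epsilon: add 5.
From 6 via epsilon: add 17.
From 5 via epsilon: add 16.
From 17 via epsilon: add 9.
No new states can be added; the closed set is {0, 2, 3, 4, 5, 6, 8, 9, 13, 16, 17}.

{0, 2, 3, 4, 5, 6, 8, 9, 13, 16, 17}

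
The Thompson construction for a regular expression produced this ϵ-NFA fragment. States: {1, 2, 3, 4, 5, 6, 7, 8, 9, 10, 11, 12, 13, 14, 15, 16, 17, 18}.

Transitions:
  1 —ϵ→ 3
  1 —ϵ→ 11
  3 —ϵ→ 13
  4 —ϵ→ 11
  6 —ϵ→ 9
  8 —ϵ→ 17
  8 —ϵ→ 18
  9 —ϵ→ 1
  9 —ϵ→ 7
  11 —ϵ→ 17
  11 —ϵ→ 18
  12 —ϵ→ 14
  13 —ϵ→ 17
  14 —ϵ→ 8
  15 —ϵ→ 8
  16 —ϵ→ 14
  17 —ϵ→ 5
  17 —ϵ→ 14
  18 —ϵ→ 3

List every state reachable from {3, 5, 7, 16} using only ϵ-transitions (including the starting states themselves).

{3, 5, 7, 8, 13, 14, 16, 17, 18}

Start with {3, 5, 7, 16}.
From 3 via ϵ: add 13.
From 16 via ϵ: add 14.
From 13 via ϵ: add 17.
From 14 via ϵ: add 8.
From 8 via ϵ: add 18.
No new states can be added; the closed set is {3, 5, 7, 8, 13, 14, 16, 17, 18}.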